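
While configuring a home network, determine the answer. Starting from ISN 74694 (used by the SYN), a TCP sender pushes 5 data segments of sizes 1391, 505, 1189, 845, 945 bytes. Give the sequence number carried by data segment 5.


The SYN occupies sequence number ISN = 74694, so the first data byte is ISN + 1 = 74695.
SEQ of data segment i = (ISN + 1) + sum of payload sizes of segments 1..i-1.
Segment 1: SEQ = 74695, payload = 1391 bytes
Segment 2: SEQ = 76086, payload = 505 bytes
Segment 3: SEQ = 76591, payload = 1189 bytes
Segment 4: SEQ = 77780, payload = 845 bytes
Segment 5: SEQ = 78625, payload = 945 bytes
SEQ of segment 5 = 74695 + 1391 + 505 + 1189 + 845 = 78625

78625


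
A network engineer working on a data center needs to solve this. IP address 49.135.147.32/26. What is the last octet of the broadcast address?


Given: IP = 49.135.147.32, prefix = /26
Host bits = 32 - 26 = 6
Network last octet = 32 AND mask = 0
Host part size = 2^6 - 1 = 63
Broadcast last octet = 0 OR 63 = 63

63


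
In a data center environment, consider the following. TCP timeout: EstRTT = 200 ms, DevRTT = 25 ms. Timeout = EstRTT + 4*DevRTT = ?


Given: EstRTT = 200 ms, DevRTT = 25 ms
Timeout = EstRTT + 4 * DevRTT
4 * DevRTT = 4 * 25 = 100
Timeout = 200 + 100 = 300 ms

300


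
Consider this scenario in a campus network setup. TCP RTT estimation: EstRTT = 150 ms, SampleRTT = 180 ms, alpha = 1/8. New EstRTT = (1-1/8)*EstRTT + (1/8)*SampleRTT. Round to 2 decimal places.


Given: EstRTT = 150 ms, SampleRTT = 180 ms, alpha = 1/8
New EstRTT = (1 - alpha) * EstRTT + alpha * SampleRTT
(7/8) * 150 = 131.25
(1/8) * 180 = 22.5
New EstRTT = 131.25 + 22.5 = 153.75 ms -> 153.75 ms (2 dp)

153.75


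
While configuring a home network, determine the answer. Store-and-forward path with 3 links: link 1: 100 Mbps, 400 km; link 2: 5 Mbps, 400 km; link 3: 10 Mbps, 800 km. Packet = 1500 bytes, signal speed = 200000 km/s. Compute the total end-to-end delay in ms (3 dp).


Packet = 1500 bytes = 12000 bits. Store-and-forward: sum (t_trans + t_prop) per link.
Link 1: t_trans = 12000/(100*10^6) s = 0.1200 ms; t_prop = 400/200000 s = 2.0000 ms; subtotal = 2.1200 ms
Link 2: t_trans = 12000/(5*10^6) s = 2.4000 ms; t_prop = 400/200000 s = 2.0000 ms; subtotal = 4.4000 ms
Link 3: t_trans = 12000/(10*10^6) s = 1.2000 ms; t_prop = 800/200000 s = 4.0000 ms; subtotal = 5.2000 ms
End-to-end = 2.1200 + 4.4000 + 5.2000 = 11.7200 ms -> 11.720 ms (3 dp)

11.720


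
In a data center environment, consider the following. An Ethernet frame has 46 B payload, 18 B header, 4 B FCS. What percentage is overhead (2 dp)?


Given: payload = 46 B, header = 18 B, trailer = 4 B
Overhead bytes = header + trailer = 18 + 4 = 22
Total frame = payload + overhead = 46 + 22 = 68
Overhead % = 22 / 68 * 100 = 32.3529% -> 32.35% (2 dp)

32.35


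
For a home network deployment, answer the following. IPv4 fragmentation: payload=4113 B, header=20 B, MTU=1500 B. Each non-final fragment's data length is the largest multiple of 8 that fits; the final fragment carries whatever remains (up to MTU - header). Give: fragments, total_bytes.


Max data per non-final fragment = floor((MTU - header)/8)*8 = floor((1500 - 20)/8)*8 = floor(1480/8)*8 = 1480 B
Final fragment needs no 8-byte alignment: it can carry up to MTU - header = 1480 B
Non-final fragments needed = ceil((payload - 1480) / 1480) = ceil(2633/1480) = ceil(1.7791) = 2
Number of fragments = 2 + 1 = 3
Fragment sizes (data): 2 * 1480 B + 1153 B (last, 1153 <= 1480 OK)
Total bytes sent = payload + n_frags * header = 4113 + 3*20 = 4113 + 60 = 4173 B

3, 4173


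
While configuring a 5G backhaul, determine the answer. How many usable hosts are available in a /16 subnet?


Given: subnet mask /16
Host bits = 32 - 16 = 16
Total addresses = 2^16 = 65536
Usable hosts = 65536 - 2 (network + broadcast) = 65534

65534


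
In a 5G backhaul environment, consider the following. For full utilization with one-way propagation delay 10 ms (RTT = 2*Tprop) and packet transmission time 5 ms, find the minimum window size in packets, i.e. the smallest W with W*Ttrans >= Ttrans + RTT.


Given: Ttrans = 5 ms, RTT = 20 ms (= 2 * Tprop, Tprop = 10 ms)
Time until first ACK returns = Ttrans + RTT = 5 + 20 = 25 ms
Need W * Ttrans >= Ttrans + RTT  ->  W >= (Ttrans + RTT) / Ttrans
(Ttrans + RTT) / Ttrans = 25 / 5 = 5
W_min = ceil(5) = 5

5


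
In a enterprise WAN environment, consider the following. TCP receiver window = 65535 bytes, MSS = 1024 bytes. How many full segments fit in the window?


Given: RWND = 65535 bytes, MSS = 1024 bytes
Full segments = floor(RWND / MSS)
Full segments = floor(65535 / 1024)
Full segments = floor(63.999) = 63

63


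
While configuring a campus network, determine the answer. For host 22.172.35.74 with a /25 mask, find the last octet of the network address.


Given: IP = 22.172.35.74, prefix = /25
Subnet mask = 255.255.255.128
Last octet of IP: 74
Last octet of mask: 128
Network last octet = 74 AND 128 = 0

0


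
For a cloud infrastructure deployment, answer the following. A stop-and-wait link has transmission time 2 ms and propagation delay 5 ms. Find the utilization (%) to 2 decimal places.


Given: Ttrans = 2 ms, Tprop = 5 ms
RTT = 2 * Tprop = 2 * 5 = 10 ms
U = Ttrans / (Ttrans + RTT)
U = 2 / (2 + 10)
U = 2 / 12 = 0.166667
U% = 16.67%

16.67


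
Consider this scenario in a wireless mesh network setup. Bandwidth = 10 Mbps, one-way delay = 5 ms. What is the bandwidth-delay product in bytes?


Given: bandwidth = 10 Mbps, delay = 5 ms
BDP in bits = 10 * 10^6 * 5 / 1000
BDP in bits = 50000
BDP in bytes = 50000 / 8 = 6250

6250


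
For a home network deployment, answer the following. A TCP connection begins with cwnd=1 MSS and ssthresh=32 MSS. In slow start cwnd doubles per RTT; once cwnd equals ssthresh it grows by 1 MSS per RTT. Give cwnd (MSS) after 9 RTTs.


RTT 0: cwnd = 1 MSS (initial)
RTT 1: cwnd = 2 MSS (slow start, doubled)
RTT 2: cwnd = 4 MSS (slow start, doubled)
RTT 3: cwnd = 8 MSS (slow start, doubled)
RTT 4: cwnd = 16 MSS (slow start, doubled)
RTT 5: cwnd = 32 MSS (slow start, doubled)
RTT 6: cwnd = 33 MSS (congestion avoidance, +1)
RTT 7: cwnd = 34 MSS (congestion avoidance, +1)
RTT 8: cwnd = 35 MSS (congestion avoidance, +1)
RTT 9: cwnd = 36 MSS (congestion avoidance, +1)

36


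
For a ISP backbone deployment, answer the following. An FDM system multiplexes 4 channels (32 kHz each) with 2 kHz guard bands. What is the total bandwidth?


Given: 4 channels, 32 kHz each, guard = 2 kHz
Channel bandwidth = 4 * 32 = 128 kHz
Guard bands = 3 gaps * 2 kHz = 6 kHz
Total = 128 + 6 = 134 kHz

134


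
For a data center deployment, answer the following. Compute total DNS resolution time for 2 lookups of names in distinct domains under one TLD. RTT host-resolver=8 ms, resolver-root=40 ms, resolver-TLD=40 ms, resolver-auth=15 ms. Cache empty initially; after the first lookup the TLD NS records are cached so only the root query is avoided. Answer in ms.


Lookup 1 (cold cache): local + root + TLD + auth = 8 + 40 + 40 + 15 = 103 ms
Lookups 2..2 (TLD NS cached -> skip root; new domain -> still ask TLD and auth): local + TLD + auth = 8 + 40 + 15 = 63 ms each
Remaining 1 lookups: 1 * 63 = 63 ms
Total = 103 + 63 = 166 ms

166


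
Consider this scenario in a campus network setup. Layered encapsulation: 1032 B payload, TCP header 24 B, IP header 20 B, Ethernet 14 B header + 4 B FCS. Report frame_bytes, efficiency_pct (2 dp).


TCP segment = 1032 + 24 = 1056 B
IP packet = 1056 + 20 = 1076 B
Ethernet frame = 1076 + 14 + 4 = 1094 B
Efficiency = app / frame = 1032 / 1094 = 0.943327 = 94.3327% -> 94.33% (2 dp)

1094, 94.33


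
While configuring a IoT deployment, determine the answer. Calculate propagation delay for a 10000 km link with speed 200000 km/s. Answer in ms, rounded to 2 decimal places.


Given: distance = 10000 km, speed = 200000 km/s
Delay = distance / speed = 10000 / 200000 seconds
Delay in ms = 10000 * 1000 / 200000
Delay = 50.0000 ms
Rounded to 2 dp = 50.00 ms

50.00


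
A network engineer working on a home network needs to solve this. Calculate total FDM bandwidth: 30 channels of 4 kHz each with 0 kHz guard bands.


Given: 30 channels, 4 kHz each, guard = 0 kHz
Channel bandwidth = 30 * 4 = 120 kHz
Guard bands = 29 gaps * 0 kHz = 0 kHz
Total = 120 + 0 = 120 kHz

120


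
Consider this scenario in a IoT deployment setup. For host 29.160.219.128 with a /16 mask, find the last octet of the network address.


Given: IP = 29.160.219.128, prefix = /16
Subnet mask = 255.255.0.0
Last octet of IP: 128
Last octet of mask: 0
Network last octet = 128 AND 0 = 0

0


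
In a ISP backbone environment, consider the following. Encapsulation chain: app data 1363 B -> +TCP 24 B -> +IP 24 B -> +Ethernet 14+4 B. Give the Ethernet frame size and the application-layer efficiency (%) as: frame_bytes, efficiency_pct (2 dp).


TCP segment = 1363 + 24 = 1387 B
IP packet = 1387 + 24 = 1411 B
Ethernet frame = 1411 + 14 + 4 = 1429 B
Efficiency = app / frame = 1363 / 1429 = 0.953814 = 95.3814% -> 95.38% (2 dp)

1429, 95.38


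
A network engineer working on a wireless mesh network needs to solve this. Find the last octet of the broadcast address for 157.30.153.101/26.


Given: IP = 157.30.153.101, prefix = /26
Host bits = 32 - 26 = 6
Network last octet = 101 AND mask = 64
Host part size = 2^6 - 1 = 63
Broadcast last octet = 64 OR 63 = 127

127


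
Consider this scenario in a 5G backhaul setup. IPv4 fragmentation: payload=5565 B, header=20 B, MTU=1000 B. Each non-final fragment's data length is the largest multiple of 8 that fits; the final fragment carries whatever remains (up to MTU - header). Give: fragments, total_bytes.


Max data per non-final fragment = floor((MTU - header)/8)*8 = floor((1000 - 20)/8)*8 = floor(980/8)*8 = 976 B
Final fragment needs no 8-byte alignment: it can carry up to MTU - header = 980 B
Non-final fragments needed = ceil((payload - 980) / 976) = ceil(4585/976) = ceil(4.6977) = 5
Number of fragments = 5 + 1 = 6
Fragment sizes (data): 5 * 976 B + 685 B (last, 685 <= 980 OK)
Total bytes sent = payload + n_frags * header = 5565 + 6*20 = 5565 + 120 = 5685 B

6, 5685


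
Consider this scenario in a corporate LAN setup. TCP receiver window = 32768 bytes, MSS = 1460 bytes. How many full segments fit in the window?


Given: RWND = 32768 bytes, MSS = 1460 bytes
Full segments = floor(RWND / MSS)
Full segments = floor(32768 / 1460)
Full segments = floor(22.4438) = 22

22


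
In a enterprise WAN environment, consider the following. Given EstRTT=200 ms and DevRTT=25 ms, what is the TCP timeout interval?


Given: EstRTT = 200 ms, DevRTT = 25 ms
Timeout = EstRTT + 4 * DevRTT
4 * DevRTT = 4 * 25 = 100
Timeout = 200 + 100 = 300 ms

300


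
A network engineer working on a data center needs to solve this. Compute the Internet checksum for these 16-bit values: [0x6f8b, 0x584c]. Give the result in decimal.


Given words: [0x6f8b, 0x584c]
Step 1: Sum all words
Raw sum = 28555 + 22604 = 51159
One's complement = ~51159 & 0xFFFF = 14376

14376


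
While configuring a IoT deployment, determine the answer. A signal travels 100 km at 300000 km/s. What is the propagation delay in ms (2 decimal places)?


Given: distance = 100 km, speed = 300000 km/s
Delay = distance / speed = 100 / 300000 seconds
Delay in ms = 100 * 1000 / 300000
Delay = 0.3333 ms
Rounded to 2 dp = 0.33 ms

0.33


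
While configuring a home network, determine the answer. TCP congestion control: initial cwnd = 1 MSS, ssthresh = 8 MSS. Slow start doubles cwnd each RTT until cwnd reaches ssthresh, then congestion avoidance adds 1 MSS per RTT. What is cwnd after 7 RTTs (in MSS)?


RTT 0: cwnd = 1 MSS (initial)
RTT 1: cwnd = 2 MSS (slow start, doubled)
RTT 2: cwnd = 4 MSS (slow start, doubled)
RTT 3: cwnd = 8 MSS (slow start, doubled)
RTT 4: cwnd = 9 MSS (congestion avoidance, +1)
RTT 5: cwnd = 10 MSS (congestion avoidance, +1)
RTT 6: cwnd = 11 MSS (congestion avoidance, +1)
RTT 7: cwnd = 12 MSS (congestion avoidance, +1)

12


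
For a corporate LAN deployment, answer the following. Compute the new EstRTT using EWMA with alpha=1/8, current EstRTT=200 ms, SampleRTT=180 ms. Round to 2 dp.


Given: EstRTT = 200 ms, SampleRTT = 180 ms, alpha = 1/8
New EstRTT = (1 - alpha) * EstRTT + alpha * SampleRTT
(7/8) * 200 = 175
(1/8) * 180 = 22.5
New EstRTT = 175 + 22.5 = 197.5 ms -> 197.50 ms (2 dp)

197.50


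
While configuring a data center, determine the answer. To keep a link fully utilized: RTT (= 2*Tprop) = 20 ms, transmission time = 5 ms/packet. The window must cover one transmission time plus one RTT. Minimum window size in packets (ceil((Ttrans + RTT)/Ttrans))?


Given: Ttrans = 5 ms, RTT = 20 ms (= 2 * Tprop, Tprop = 10 ms)
Time until first ACK returns = Ttrans + RTT = 5 + 20 = 25 ms
Need W * Ttrans >= Ttrans + RTT  ->  W >= (Ttrans + RTT) / Ttrans
(Ttrans + RTT) / Ttrans = 25 / 5 = 5
W_min = ceil(5) = 5

5


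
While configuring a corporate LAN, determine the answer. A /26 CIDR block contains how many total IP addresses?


Given: CIDR prefix /26
Host bits = 32 - 26 = 6
Total addresses = 2^6 = 64

64


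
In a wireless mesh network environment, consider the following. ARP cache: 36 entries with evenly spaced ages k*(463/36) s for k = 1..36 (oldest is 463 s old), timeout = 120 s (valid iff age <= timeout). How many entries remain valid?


Ages are k * 463/36 s for k = 1..36 (spacing = 12.8611 s).
Entry k is valid iff k * 463/36 <= 120 iff k <= 36 * 120 / 463 = 9.3305
n_valid = floor(9.3305) = 9
(n_stale = 36 - 9 = 27)

9


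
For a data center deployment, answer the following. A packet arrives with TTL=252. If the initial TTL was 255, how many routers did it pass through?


Given: initial TTL = 255, received TTL = 252
Hops = initial TTL - received TTL
Hops = 255 - 252 = 3

3


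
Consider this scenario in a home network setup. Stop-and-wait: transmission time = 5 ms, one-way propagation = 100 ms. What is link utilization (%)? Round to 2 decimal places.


Given: Ttrans = 5 ms, Tprop = 100 ms
RTT = 2 * Tprop = 2 * 100 = 200 ms
U = Ttrans / (Ttrans + RTT)
U = 5 / (5 + 200)
U = 5 / 205 = 0.02439
U% = 2.44%

2.44


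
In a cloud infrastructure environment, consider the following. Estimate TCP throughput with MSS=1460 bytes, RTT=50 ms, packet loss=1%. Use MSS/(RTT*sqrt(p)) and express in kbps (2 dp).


Given: MSS = 1460 bytes, RTT = 50 ms, loss = 1%
RTT in seconds = 50 / 1000 = 0.05
Loss rate = 1% = 0.01
sqrt(loss) = sqrt(0.01) = 0.1
Throughput (bytes/s) = 1460 / (0.05 * 0.1) = 292000.0000
Throughput (kbps) = 292000.0000 * 8 / 1000 = 2336.000000 -> 2336.00 kbps (2 dp)

2336.00


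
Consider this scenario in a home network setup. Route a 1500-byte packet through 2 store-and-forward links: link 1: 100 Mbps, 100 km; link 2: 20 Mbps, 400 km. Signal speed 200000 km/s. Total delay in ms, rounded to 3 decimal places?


Packet = 1500 bytes = 12000 bits. Store-and-forward: sum (t_trans + t_prop) per link.
Link 1: t_trans = 12000/(100*10^6) s = 0.1200 ms; t_prop = 100/200000 s = 0.5000 ms; subtotal = 0.6200 ms
Link 2: t_trans = 12000/(20*10^6) s = 0.6000 ms; t_prop = 400/200000 s = 2.0000 ms; subtotal = 2.6000 ms
End-to-end = 0.6200 + 2.6000 = 3.2200 ms -> 3.220 ms (3 dp)

3.220


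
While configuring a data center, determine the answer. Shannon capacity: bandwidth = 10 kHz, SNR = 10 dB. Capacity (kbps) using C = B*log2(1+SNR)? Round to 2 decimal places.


Given: B = 10 kHz, SNR = 10 dB
SNR linear = 10^(10/10) = 10
1 + SNR = 11
log2(11) = 3.4594316186
C = 10 * 1000 * 3.4594316186 = 34594.3162 bps
C = 34.594316 kbps -> 34.59 kbps (2 dp)

34.59


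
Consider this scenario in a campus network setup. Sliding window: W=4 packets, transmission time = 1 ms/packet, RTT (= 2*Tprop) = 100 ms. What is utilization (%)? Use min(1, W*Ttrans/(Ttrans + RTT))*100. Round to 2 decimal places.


Given: W = 4, Ttrans = 1 ms, RTT = 100 ms (= 2 * Tprop, Tprop = 50 ms)
Cycle time = Ttrans + RTT = 1 + 100 = 101 ms (first packet sent until its ACK returns)
W * Ttrans = 4 * 1 = 4 ms of sending per cycle
W * Ttrans / (Ttrans + RTT) = 4 / 101 = 0.039604
U = min(1, 0.039604) = 0.039604
U% = 3.96%

3.96


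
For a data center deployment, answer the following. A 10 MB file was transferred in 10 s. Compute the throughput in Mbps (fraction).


Given: file = 10 MB, time = 10 s
File in Mb = 10 * 8 = 80 Mb
Throughput = 80 / 10 Mbps
Throughput = 8 Mbps

8


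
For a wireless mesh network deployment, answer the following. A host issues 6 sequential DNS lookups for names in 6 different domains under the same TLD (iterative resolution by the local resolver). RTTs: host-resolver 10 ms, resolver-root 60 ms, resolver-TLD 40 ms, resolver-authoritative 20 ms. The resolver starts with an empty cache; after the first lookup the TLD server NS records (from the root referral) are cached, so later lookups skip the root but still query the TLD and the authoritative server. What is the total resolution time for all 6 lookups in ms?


Lookup 1 (cold cache): local + root + TLD + auth = 10 + 60 + 40 + 20 = 130 ms
Lookups 2..6 (TLD NS cached -> skip root; new domain -> still ask TLD and auth): local + TLD + auth = 10 + 40 + 20 = 70 ms each
Remaining 5 lookups: 5 * 70 = 350 ms
Total = 130 + 350 = 480 ms

480


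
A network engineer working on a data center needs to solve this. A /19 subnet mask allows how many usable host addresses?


Given: subnet mask /19
Host bits = 32 - 19 = 13
Total addresses = 2^13 = 8192
Usable hosts = 8192 - 2 (network + broadcast) = 8190

8190


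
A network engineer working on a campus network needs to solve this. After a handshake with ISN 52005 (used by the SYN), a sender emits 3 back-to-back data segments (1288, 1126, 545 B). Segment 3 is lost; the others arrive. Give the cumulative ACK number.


SYN uses sequence number 52005; first data byte = ISN + 1 = 52006.
Segment 1: SEQ = 52006, len = 1288 B, covers [52006, 53293]
Segment 2: SEQ = 53294, len = 1126 B, covers [53294, 54419]
Segment 3: SEQ = 54420, len = 545 B, covers [54420, 54964] [LOST]
In-order data received: bytes [52006, 54419] (segments 1..2).
Segment 3 missing -> gap begins at byte 54420.
Cumulative ACK = next expected in-order byte = 52006 + 1288 + 1126 = 54420

54420


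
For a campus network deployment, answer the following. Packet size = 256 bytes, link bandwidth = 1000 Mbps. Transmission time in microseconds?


Given: packet = 256 bytes, bandwidth = 1000 Mbps
Packet in bits = 256 * 8 = 2048 bits
Bandwidth = 1000 * 10^6 = 1000000000 bps
Time = 2048 / 1000000000 seconds
Time in us = 2048 * 10^6 / 1000000000 = 2.048

2.048


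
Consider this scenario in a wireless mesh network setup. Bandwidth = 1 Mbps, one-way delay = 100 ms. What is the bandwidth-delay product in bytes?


Given: bandwidth = 1 Mbps, delay = 100 ms
BDP in bits = 1 * 10^6 * 100 / 1000
BDP in bits = 100000
BDP in bytes = 100000 / 8 = 12500

12500


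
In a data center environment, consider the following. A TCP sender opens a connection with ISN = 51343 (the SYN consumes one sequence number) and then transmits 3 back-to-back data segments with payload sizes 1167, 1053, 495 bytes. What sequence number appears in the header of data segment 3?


The SYN occupies sequence number ISN = 51343, so the first data byte is ISN + 1 = 51344.
SEQ of data segment i = (ISN + 1) + sum of payload sizes of segments 1..i-1.
Segment 1: SEQ = 51344, payload = 1167 bytes
Segment 2: SEQ = 52511, payload = 1053 bytes
Segment 3: SEQ = 53564, payload = 495 bytes
SEQ of segment 3 = 51344 + 1167 + 1053 = 53564

53564


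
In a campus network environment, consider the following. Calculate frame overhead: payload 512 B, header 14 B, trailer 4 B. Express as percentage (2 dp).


Given: payload = 512 B, header = 14 B, trailer = 4 B
Overhead bytes = header + trailer = 14 + 4 = 18
Total frame = payload + overhead = 512 + 18 = 530
Overhead % = 18 / 530 * 100 = 3.3962% -> 3.40% (2 dp)

3.40


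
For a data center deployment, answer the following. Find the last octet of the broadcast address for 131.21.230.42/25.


Given: IP = 131.21.230.42, prefix = /25
Host bits = 32 - 25 = 7
Network last octet = 42 AND mask = 0
Host part size = 2^7 - 1 = 127
Broadcast last octet = 0 OR 127 = 127

127


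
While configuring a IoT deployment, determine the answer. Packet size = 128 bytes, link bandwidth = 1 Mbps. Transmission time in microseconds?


Given: packet = 128 bytes, bandwidth = 1 Mbps
Packet in bits = 128 * 8 = 1024 bits
Bandwidth = 1 * 10^6 = 1000000 bps
Time = 1024 / 1000000 seconds
Time in us = 1024 * 10^6 / 1000000 = 1024

1024


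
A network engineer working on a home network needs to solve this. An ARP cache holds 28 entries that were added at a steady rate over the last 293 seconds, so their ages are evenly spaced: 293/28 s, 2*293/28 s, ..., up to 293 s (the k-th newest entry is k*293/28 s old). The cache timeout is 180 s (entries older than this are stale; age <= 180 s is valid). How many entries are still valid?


Ages are k * 293/28 s for k = 1..28 (spacing = 10.4643 s).
Entry k is valid iff k * 293/28 <= 180 iff k <= 28 * 180 / 293 = 17.2014
n_valid = floor(17.2014) = 17
(n_stale = 28 - 17 = 11)

17


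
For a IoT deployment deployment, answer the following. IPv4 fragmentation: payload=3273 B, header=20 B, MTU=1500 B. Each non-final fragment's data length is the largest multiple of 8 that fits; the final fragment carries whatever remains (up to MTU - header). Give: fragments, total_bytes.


Max data per non-final fragment = floor((MTU - header)/8)*8 = floor((1500 - 20)/8)*8 = floor(1480/8)*8 = 1480 B
Final fragment needs no 8-byte alignment: it can carry up to MTU - header = 1480 B
Non-final fragments needed = ceil((payload - 1480) / 1480) = ceil(1793/1480) = ceil(1.2115) = 2
Number of fragments = 2 + 1 = 3
Fragment sizes (data): 2 * 1480 B + 313 B (last, 313 <= 1480 OK)
Total bytes sent = payload + n_frags * header = 3273 + 3*20 = 3273 + 60 = 3333 B

3, 3333


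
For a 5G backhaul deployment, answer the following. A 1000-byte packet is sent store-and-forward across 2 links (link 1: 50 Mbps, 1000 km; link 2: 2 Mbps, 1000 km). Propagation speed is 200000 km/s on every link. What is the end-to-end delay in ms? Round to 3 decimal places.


Packet = 1000 bytes = 8000 bits. Store-and-forward: sum (t_trans + t_prop) per link.
Link 1: t_trans = 8000/(50*10^6) s = 0.1600 ms; t_prop = 1000/200000 s = 5.0000 ms; subtotal = 5.1600 ms
Link 2: t_trans = 8000/(2*10^6) s = 4.0000 ms; t_prop = 1000/200000 s = 5.0000 ms; subtotal = 9.0000 ms
End-to-end = 5.1600 + 9.0000 = 14.1600 ms -> 14.160 ms (3 dp)

14.160


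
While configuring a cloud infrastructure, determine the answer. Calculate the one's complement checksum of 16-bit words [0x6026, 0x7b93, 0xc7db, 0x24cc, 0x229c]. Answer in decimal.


Given words: [0x6026, 0x7b93, 0xc7db, 0x24cc, 0x229c]
Step 1: Sum all words
Raw sum = 24614 + 31635 + 51163 + 9420 + 8860 = 125692
Step 2: Fold carry: (60156 + 1) = 60157
One's complement = ~60157 & 0xFFFF = 5378

5378


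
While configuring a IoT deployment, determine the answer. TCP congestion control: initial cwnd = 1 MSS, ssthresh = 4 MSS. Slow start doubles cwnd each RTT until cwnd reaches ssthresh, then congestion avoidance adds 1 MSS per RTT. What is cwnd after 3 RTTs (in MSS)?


RTT 0: cwnd = 1 MSS (initial)
RTT 1: cwnd = 2 MSS (slow start, doubled)
RTT 2: cwnd = 4 MSS (slow start, doubled)
RTT 3: cwnd = 5 MSS (congestion avoidance, +1)

5


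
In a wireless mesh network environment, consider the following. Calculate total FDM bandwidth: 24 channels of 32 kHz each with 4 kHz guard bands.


Given: 24 channels, 32 kHz each, guard = 4 kHz
Channel bandwidth = 24 * 32 = 768 kHz
Guard bands = 23 gaps * 4 kHz = 92 kHz
Total = 768 + 92 = 860 kHz

860


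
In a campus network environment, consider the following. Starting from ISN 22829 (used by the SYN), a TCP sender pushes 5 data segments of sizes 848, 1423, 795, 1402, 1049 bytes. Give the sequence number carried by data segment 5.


The SYN occupies sequence number ISN = 22829, so the first data byte is ISN + 1 = 22830.
SEQ of data segment i = (ISN + 1) + sum of payload sizes of segments 1..i-1.
Segment 1: SEQ = 22830, payload = 848 bytes
Segment 2: SEQ = 23678, payload = 1423 bytes
Segment 3: SEQ = 25101, payload = 795 bytes
Segment 4: SEQ = 25896, payload = 1402 bytes
Segment 5: SEQ = 27298, payload = 1049 bytes
SEQ of segment 5 = 22830 + 848 + 1423 + 795 + 1402 = 27298

27298


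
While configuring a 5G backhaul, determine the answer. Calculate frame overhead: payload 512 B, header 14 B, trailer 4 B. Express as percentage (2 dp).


Given: payload = 512 B, header = 14 B, trailer = 4 B
Overhead bytes = header + trailer = 14 + 4 = 18
Total frame = payload + overhead = 512 + 18 = 530
Overhead % = 18 / 530 * 100 = 3.3962% -> 3.40% (2 dp)

3.40


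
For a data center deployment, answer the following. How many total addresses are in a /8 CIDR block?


Given: CIDR prefix /8
Host bits = 32 - 8 = 24
Total addresses = 2^24 = 16777216

16777216


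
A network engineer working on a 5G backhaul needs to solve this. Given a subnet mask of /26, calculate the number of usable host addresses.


Given: subnet mask /26
Host bits = 32 - 26 = 6
Total addresses = 2^6 = 64
Usable hosts = 64 - 2 (network + broadcast) = 62

62


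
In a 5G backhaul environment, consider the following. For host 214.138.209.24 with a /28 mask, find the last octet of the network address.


Given: IP = 214.138.209.24, prefix = /28
Subnet mask = 255.255.255.240
Last octet of IP: 24
Last octet of mask: 240
Network last octet = 24 AND 240 = 16

16


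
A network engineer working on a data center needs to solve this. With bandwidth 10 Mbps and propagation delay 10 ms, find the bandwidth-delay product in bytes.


Given: bandwidth = 10 Mbps, delay = 10 ms
BDP in bits = 10 * 10^6 * 10 / 1000
BDP in bits = 100000
BDP in bytes = 100000 / 8 = 12500

12500


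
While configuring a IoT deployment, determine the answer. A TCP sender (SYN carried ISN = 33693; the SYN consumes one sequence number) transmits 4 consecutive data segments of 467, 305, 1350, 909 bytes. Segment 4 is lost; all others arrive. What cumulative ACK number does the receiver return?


SYN uses sequence number 33693; first data byte = ISN + 1 = 33694.
Segment 1: SEQ = 33694, len = 467 B, covers [33694, 34160]
Segment 2: SEQ = 34161, len = 305 B, covers [34161, 34465]
Segment 3: SEQ = 34466, len = 1350 B, covers [34466, 35815]
Segment 4: SEQ = 35816, len = 909 B, covers [35816, 36724] [LOST]
In-order data received: bytes [33694, 35815] (segments 1..3).
Segment 4 missing -> gap begins at byte 35816.
Cumulative ACK = next expected in-order byte = 33694 + 467 + 305 + 1350 = 35816

35816


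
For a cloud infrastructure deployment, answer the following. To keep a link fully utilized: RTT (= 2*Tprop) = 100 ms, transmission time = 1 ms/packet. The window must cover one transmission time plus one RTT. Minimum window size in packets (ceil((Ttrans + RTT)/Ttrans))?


Given: Ttrans = 1 ms, RTT = 100 ms (= 2 * Tprop, Tprop = 50 ms)
Time until first ACK returns = Ttrans + RTT = 1 + 100 = 101 ms
Need W * Ttrans >= Ttrans + RTT  ->  W >= (Ttrans + RTT) / Ttrans
(Ttrans + RTT) / Ttrans = 101 / 1 = 101
W_min = ceil(101) = 101

101


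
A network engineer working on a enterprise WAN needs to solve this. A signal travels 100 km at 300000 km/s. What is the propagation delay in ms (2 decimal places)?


Given: distance = 100 km, speed = 300000 km/s
Delay = distance / speed = 100 / 300000 seconds
Delay in ms = 100 * 1000 / 300000
Delay = 0.3333 ms
Rounded to 2 dp = 0.33 ms

0.33


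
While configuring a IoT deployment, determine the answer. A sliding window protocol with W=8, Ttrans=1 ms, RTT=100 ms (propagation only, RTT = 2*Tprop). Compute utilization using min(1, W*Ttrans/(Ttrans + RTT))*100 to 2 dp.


Given: W = 8, Ttrans = 1 ms, RTT = 100 ms (= 2 * Tprop, Tprop = 50 ms)
Cycle time = Ttrans + RTT = 1 + 100 = 101 ms (first packet sent until its ACK returns)
W * Ttrans = 8 * 1 = 8 ms of sending per cycle
W * Ttrans / (Ttrans + RTT) = 8 / 101 = 0.079208
U = min(1, 0.079208) = 0.079208
U% = 7.92%

7.92


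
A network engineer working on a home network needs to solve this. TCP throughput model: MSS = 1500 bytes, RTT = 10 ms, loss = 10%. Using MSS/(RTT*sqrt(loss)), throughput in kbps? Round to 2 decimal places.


Given: MSS = 1500 bytes, RTT = 10 ms, loss = 10%
RTT in seconds = 10 / 1000 = 0.01
Loss rate = 10% = 0.1
sqrt(loss) = sqrt(0.1) = 0.316227766017
Throughput (bytes/s) = 1500 / (0.01 * 0.316227766017) = 474341.6490
Throughput (kbps) = 474341.6490 * 8 / 1000 = 3794.733192 -> 3794.73 kbps (2 dp)

3794.73


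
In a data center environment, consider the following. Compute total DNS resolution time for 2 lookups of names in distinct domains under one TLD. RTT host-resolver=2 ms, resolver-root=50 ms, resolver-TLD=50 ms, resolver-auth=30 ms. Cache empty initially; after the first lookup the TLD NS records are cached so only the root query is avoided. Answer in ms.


Lookup 1 (cold cache): local + root + TLD + auth = 2 + 50 + 50 + 30 = 132 ms
Lookups 2..2 (TLD NS cached -> skip root; new domain -> still ask TLD and auth): local + TLD + auth = 2 + 50 + 30 = 82 ms each
Remaining 1 lookups: 1 * 82 = 82 ms
Total = 132 + 82 = 214 ms

214


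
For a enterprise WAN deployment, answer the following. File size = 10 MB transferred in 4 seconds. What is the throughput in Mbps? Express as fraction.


Given: file = 10 MB, time = 4 s
File in Mb = 10 * 8 = 80 Mb
Throughput = 80 / 4 Mbps
Throughput = 20 Mbps

20


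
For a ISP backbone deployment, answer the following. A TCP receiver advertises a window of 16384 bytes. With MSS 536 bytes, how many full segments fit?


Given: RWND = 16384 bytes, MSS = 536 bytes
Full segments = floor(RWND / MSS)
Full segments = floor(16384 / 536)
Full segments = floor(30.5672) = 30

30


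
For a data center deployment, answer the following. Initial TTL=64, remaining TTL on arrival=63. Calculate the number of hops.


Given: initial TTL = 64, received TTL = 63
Hops = initial TTL - received TTL
Hops = 64 - 63 = 1

1


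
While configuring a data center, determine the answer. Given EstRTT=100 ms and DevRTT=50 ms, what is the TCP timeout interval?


Given: EstRTT = 100 ms, DevRTT = 50 ms
Timeout = EstRTT + 4 * DevRTT
4 * DevRTT = 4 * 50 = 200
Timeout = 100 + 200 = 300 ms

300


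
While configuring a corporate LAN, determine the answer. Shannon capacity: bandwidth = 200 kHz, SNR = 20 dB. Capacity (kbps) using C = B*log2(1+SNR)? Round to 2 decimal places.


Given: B = 200 kHz, SNR = 20 dB
SNR linear = 10^(20/10) = 100
1 + SNR = 101
log2(101) = 6.6582114828
C = 200 * 1000 * 6.6582114828 = 1331642.2966 bps
C = 1331.642297 kbps -> 1331.64 kbps (2 dp)

1331.64


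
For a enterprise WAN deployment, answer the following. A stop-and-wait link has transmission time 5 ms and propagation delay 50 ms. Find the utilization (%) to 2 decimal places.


Given: Ttrans = 5 ms, Tprop = 50 ms
RTT = 2 * Tprop = 2 * 50 = 100 ms
U = Ttrans / (Ttrans + RTT)
U = 5 / (5 + 100)
U = 5 / 105 = 0.047619
U% = 4.76%

4.76


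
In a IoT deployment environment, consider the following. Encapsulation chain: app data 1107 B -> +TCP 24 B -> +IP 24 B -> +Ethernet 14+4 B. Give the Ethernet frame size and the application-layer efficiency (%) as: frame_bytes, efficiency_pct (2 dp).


TCP segment = 1107 + 24 = 1131 B
IP packet = 1131 + 24 = 1155 B
Ethernet frame = 1155 + 14 + 4 = 1173 B
Efficiency = app / frame = 1107 / 1173 = 0.943734 = 94.3734% -> 94.37% (2 dp)

1173, 94.37


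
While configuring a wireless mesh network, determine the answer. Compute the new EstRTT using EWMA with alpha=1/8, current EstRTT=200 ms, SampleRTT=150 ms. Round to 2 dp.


Given: EstRTT = 200 ms, SampleRTT = 150 ms, alpha = 1/8
New EstRTT = (1 - alpha) * EstRTT + alpha * SampleRTT
(7/8) * 200 = 175
(1/8) * 150 = 18.75
New EstRTT = 175 + 18.75 = 193.75 ms -> 193.75 ms (2 dp)

193.75


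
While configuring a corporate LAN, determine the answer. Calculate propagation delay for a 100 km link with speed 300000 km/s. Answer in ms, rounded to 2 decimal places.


Given: distance = 100 km, speed = 300000 km/s
Delay = distance / speed = 100 / 300000 seconds
Delay in ms = 100 * 1000 / 300000
Delay = 0.3333 ms
Rounded to 2 dp = 0.33 ms

0.33


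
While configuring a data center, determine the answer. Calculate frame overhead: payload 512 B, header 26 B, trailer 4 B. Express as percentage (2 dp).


Given: payload = 512 B, header = 26 B, trailer = 4 B
Overhead bytes = header + trailer = 26 + 4 = 30
Total frame = payload + overhead = 512 + 30 = 542
Overhead % = 30 / 542 * 100 = 5.5351% -> 5.54% (2 dp)

5.54


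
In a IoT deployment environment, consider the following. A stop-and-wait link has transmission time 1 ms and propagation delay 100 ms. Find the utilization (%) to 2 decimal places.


Given: Ttrans = 1 ms, Tprop = 100 ms
RTT = 2 * Tprop = 2 * 100 = 200 ms
U = Ttrans / (Ttrans + RTT)
U = 1 / (1 + 200)
U = 1 / 201 = 0.004975
U% = 0.50%

0.50


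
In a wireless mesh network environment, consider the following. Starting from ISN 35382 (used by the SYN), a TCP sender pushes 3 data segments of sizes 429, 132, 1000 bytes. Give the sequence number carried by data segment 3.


The SYN occupies sequence number ISN = 35382, so the first data byte is ISN + 1 = 35383.
SEQ of data segment i = (ISN + 1) + sum of payload sizes of segments 1..i-1.
Segment 1: SEQ = 35383, payload = 429 bytes
Segment 2: SEQ = 35812, payload = 132 bytes
Segment 3: SEQ = 35944, payload = 1000 bytes
SEQ of segment 3 = 35383 + 429 + 132 = 35944

35944


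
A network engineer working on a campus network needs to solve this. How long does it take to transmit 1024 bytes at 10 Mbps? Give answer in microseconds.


Given: packet = 1024 bytes, bandwidth = 10 Mbps
Packet in bits = 1024 * 8 = 8192 bits
Bandwidth = 10 * 10^6 = 10000000 bps
Time = 8192 / 10000000 seconds
Time in us = 8192 * 10^6 / 10000000 = 819.2

819.2


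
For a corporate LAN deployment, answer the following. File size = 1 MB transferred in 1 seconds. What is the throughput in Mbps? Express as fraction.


Given: file = 1 MB, time = 1 s
File in Mb = 1 * 8 = 8 Mb
Throughput = 8 / 1 Mbps
Throughput = 8 Mbps

8


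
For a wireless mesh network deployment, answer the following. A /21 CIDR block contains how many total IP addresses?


Given: CIDR prefix /21
Host bits = 32 - 21 = 11
Total addresses = 2^11 = 2048

2048


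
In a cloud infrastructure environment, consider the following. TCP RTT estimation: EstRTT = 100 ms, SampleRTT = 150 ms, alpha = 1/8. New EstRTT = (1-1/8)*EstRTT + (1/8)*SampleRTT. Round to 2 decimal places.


Given: EstRTT = 100 ms, SampleRTT = 150 ms, alpha = 1/8
New EstRTT = (1 - alpha) * EstRTT + alpha * SampleRTT
(7/8) * 100 = 87.5
(1/8) * 150 = 18.75
New EstRTT = 87.5 + 18.75 = 106.25 ms -> 106.25 ms (2 dp)

106.25


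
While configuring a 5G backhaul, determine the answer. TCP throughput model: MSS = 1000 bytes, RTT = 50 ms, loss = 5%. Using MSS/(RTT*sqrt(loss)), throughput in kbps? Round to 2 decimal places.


Given: MSS = 1000 bytes, RTT = 50 ms, loss = 5%
RTT in seconds = 50 / 1000 = 0.05
Loss rate = 5% = 0.05
sqrt(loss) = sqrt(0.05) = 0.223606797750
Throughput (bytes/s) = 1000 / (0.05 * 0.223606797750) = 89442.7191
Throughput (kbps) = 89442.7191 * 8 / 1000 = 715.541753 -> 715.54 kbps (2 dp)

715.54


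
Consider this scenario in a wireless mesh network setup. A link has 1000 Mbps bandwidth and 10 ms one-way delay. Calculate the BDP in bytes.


Given: bandwidth = 1000 Mbps, delay = 10 ms
BDP in bits = 1000 * 10^6 * 10 / 1000
BDP in bits = 10000000
BDP in bytes = 10000000 / 8 = 1250000

1250000


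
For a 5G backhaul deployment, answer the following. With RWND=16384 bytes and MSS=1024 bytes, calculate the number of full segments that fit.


Given: RWND = 16384 bytes, MSS = 1024 bytes
Full segments = floor(RWND / MSS)
Full segments = floor(16384 / 1024)
Full segments = floor(16.0) = 16

16


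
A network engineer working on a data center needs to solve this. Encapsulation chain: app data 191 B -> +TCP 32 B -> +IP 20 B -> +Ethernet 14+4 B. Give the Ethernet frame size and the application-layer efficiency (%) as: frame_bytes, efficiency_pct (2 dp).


TCP segment = 191 + 32 = 223 B
IP packet = 223 + 20 = 243 B
Ethernet frame = 243 + 14 + 4 = 261 B
Efficiency = app / frame = 191 / 261 = 0.731801 = 73.1801% -> 73.18% (2 dp)

261, 73.18


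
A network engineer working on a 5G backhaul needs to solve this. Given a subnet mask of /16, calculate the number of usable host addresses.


Given: subnet mask /16
Host bits = 32 - 16 = 16
Total addresses = 2^16 = 65536
Usable hosts = 65536 - 2 (network + broadcast) = 65534

65534


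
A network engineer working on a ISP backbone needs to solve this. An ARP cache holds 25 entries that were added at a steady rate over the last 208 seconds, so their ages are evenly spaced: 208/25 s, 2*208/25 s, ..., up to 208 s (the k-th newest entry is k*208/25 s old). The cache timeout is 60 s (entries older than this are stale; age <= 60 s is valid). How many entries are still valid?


Ages are k * 208/25 s for k = 1..25 (spacing = 8.3200 s).
Entry k is valid iff k * 208/25 <= 60 iff k <= 25 * 60 / 208 = 7.2115
n_valid = floor(7.2115) = 7
(n_stale = 25 - 7 = 18)

7


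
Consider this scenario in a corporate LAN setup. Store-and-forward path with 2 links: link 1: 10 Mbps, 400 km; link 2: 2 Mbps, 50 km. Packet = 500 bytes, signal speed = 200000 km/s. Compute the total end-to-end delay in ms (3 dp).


Packet = 500 bytes = 4000 bits. Store-and-forward: sum (t_trans + t_prop) per link.
Link 1: t_trans = 4000/(10*10^6) s = 0.4000 ms; t_prop = 400/200000 s = 2.0000 ms; subtotal = 2.4000 ms
Link 2: t_trans = 4000/(2*10^6) s = 2.0000 ms; t_prop = 50/200000 s = 0.2500 ms; subtotal = 2.2500 ms
End-to-end = 2.4000 + 2.2500 = 4.6500 ms -> 4.650 ms (3 dp)

4.650


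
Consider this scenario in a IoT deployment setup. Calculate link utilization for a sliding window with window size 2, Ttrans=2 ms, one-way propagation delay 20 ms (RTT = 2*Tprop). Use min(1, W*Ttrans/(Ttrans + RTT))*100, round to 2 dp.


Given: W = 2, Ttrans = 2 ms, RTT = 40 ms (= 2 * Tprop, Tprop = 20 ms)
Cycle time = Ttrans + RTT = 2 + 40 = 42 ms (first packet sent until its ACK returns)
W * Ttrans = 2 * 2 = 4 ms of sending per cycle
W * Ttrans / (Ttrans + RTT) = 4 / 42 = 0.095238
U = min(1, 0.095238) = 0.095238
U% = 9.52%

9.52


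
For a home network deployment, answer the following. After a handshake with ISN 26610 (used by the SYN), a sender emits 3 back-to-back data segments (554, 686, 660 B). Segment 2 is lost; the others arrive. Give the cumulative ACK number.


SYN uses sequence number 26610; first data byte = ISN + 1 = 26611.
Segment 1: SEQ = 26611, len = 554 B, covers [26611, 27164]
Segment 2: SEQ = 27165, len = 686 B, covers [27165, 27850] [LOST]
Segment 3: SEQ = 27851, len = 660 B, covers [27851, 28510]
In-order data received: bytes [26611, 27164] (segments 1..1).
Segment 2 missing -> gap begins at byte 27165; later segments buffered out of order.
Cumulative ACK = next expected in-order byte = 26611 + 554 = 27165

27165


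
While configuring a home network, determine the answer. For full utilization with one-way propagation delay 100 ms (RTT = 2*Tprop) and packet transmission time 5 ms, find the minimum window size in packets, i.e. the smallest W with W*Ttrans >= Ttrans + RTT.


Given: Ttrans = 5 ms, RTT = 200 ms (= 2 * Tprop, Tprop = 100 ms)
Time until first ACK returns = Ttrans + RTT = 5 + 200 = 205 ms
Need W * Ttrans >= Ttrans + RTT  ->  W >= (Ttrans + RTT) / Ttrans
(Ttrans + RTT) / Ttrans = 205 / 5 = 41
W_min = ceil(41) = 41

41


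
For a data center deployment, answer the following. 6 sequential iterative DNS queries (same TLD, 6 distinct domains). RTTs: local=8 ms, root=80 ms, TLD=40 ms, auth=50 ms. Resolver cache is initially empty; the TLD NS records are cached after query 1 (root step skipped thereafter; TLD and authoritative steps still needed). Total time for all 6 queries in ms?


Lookup 1 (cold cache): local + root + TLD + auth = 8 + 80 + 40 + 50 = 178 ms
Lookups 2..6 (TLD NS cached -> skip root; new domain -> still ask TLD and auth): local + TLD + auth = 8 + 40 + 50 = 98 ms each
Remaining 5 lookups: 5 * 98 = 490 ms
Total = 178 + 490 = 668 ms

668
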